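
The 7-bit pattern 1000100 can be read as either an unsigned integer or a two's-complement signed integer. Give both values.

unsigned = 68, signed = -60

Unsigned: 1000100 = 68.
Signed: MSB=1 → 68 − 128 = -60.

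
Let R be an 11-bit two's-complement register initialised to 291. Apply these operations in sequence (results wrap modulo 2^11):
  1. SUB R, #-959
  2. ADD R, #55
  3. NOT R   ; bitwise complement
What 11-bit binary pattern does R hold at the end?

Start: R = 291 = 00100100011.
R = 291 − (-959) = 1250; wraps to -798 = 10011100010
R = -798 + 55 = -743 = 10100011001
R = NOT 10100011001 = 01011100110 = 742

01011100110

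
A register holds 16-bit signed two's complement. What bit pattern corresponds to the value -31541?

|-31541| = 31541 = 0111101100110101 in 16 bits.
Invert the bits: 1000010011001010. Add 1: 1000010011001011.
Check: 1000010011001011 reads as 33995 − 65536 = -31541.

1000010011001011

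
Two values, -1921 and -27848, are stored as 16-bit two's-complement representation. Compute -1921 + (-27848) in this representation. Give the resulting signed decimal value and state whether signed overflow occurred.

-29769; no overflow

-1921 → 1111100001111111
-27848 → 1001001100111000
  1111100001111111
+ 1001001100111000
= 1000101110110111  (discard carry-out 1)
Result 1000101110110111: MSB = 1 → 35767 − 65536 = -29769.
Both addends are negative and so is the stored result: no signed overflow.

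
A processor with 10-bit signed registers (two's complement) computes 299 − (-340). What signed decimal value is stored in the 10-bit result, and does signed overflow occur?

299 → 0100101011
-340 → 1010101100
Subtract via negate-and-add: invert 1010101100 + 1 = 0101010100 (i.e. 340).
  0100101011
+ 0101010100
= 1001111111
Result 1001111111: MSB = 1 → 639 − 1024 = -385.
Both addends (after negating the subtrahend) are non-negative but the stored result is negative: signed overflow. The true value 299 − (-340) = 639 lies outside [-512, 511].

-385; overflow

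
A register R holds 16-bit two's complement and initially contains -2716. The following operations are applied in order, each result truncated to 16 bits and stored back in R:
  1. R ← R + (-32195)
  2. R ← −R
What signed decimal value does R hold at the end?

-30625

Start: R = -2716 = 1111010101100100.
R = -2716 + (-32195) = -34911; wraps to 30625 = 0111011110100001
R = −(30625) = -30625 = 1000100001011111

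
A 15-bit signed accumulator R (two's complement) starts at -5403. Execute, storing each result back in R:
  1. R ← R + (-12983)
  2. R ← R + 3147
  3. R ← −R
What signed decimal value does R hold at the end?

Start: R = -5403 = 110101011100101.
R = -5403 + (-12983) = -18386; wraps to 14382 = 011100000101110
R = 14382 + 3147 = 17529; wraps to -15239 = 100010001111001
R = −(-15239) = 15239 = 011101110000111

15239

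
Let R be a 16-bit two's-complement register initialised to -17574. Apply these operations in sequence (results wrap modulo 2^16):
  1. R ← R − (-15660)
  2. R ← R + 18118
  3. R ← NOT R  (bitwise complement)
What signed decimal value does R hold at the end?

-16205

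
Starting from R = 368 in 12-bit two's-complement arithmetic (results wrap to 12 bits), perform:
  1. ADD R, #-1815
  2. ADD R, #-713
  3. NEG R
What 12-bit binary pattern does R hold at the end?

Start: R = 368 = 000101110000.
R = 368 + (-1815) = -1447 = 101001011001
R = -1447 + (-713) = -2160; wraps to 1936 = 011110010000
R = −(1936) = -1936 = 100001110000

100001110000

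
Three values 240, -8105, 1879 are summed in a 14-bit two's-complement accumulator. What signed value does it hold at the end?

-5986

240 + (-8105) = -7865 (10000101000111)
-7865 + 1879 = -5986 (10100010011110)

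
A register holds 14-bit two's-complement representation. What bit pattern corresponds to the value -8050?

10000010001110

|-8050| = 8050 = 01111101110010 in 14 bits.
Invert the bits: 10000010001101. Add 1: 10000010001110.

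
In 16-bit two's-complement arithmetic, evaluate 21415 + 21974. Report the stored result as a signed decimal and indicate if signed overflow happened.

-22147; overflow

21415 → 0101001110100111
21974 → 0101010111010110
  0101001110100111
+ 0101010111010110
= 1010100101111101
Result 1010100101111101: MSB = 1 → 43389 − 65536 = -22147.
Both addends are non-negative but the stored result is negative: signed overflow. The true value 21415 + 21974 = 43389 lies outside [-32768, 32767].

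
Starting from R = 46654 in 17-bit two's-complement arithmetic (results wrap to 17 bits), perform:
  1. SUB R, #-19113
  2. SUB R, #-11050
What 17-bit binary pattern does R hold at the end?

10010110000010001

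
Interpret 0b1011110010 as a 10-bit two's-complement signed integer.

-270

MSB is 1, so the value is negative.
Unsigned reading: 754. Subtract 2^10 = 1024: 754 − 1024 = -270.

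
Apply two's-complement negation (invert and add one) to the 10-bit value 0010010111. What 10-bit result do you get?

1101101001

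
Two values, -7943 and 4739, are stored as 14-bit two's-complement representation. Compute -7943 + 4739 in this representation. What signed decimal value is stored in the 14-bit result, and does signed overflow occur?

-3204; no overflow

-7943 → 10000011111001
4739 → 01001010000011
  10000011111001
+ 01001010000011
= 11001101111100
Result 11001101111100: MSB = 1 → 13180 − 16384 = -3204.
Addends have opposite signs, so signed overflow cannot occur.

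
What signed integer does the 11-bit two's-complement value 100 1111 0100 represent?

-780

MSB is 1, so the value is negative.
Unsigned reading: 1268. Subtract 2^11 = 2048: 1268 − 2048 = -780.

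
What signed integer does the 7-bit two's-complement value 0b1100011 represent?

MSB is 1, so the value is negative.
Unsigned reading: 99. Subtract 2^7 = 128: 99 − 128 = -29.

-29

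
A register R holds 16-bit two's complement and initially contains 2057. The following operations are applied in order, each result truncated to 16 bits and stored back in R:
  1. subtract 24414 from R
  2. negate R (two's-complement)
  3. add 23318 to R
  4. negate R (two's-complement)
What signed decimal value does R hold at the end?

Start: R = 2057 = 0000100000001001.
R = 2057 − 24414 = -22357 = 1010100010101011
R = −(-22357) = 22357 = 0101011101010101
R = 22357 + 23318 = 45675; wraps to -19861 = 1011001001101011
R = −(-19861) = 19861 = 0100110110010101

19861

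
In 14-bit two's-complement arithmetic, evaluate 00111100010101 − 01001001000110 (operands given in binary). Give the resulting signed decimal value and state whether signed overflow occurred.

00111100010101 = 3861 (signed)
01001001000110 = 4678 (signed)
Subtract via negate-and-add: invert 01001001000110 + 1 = 10110110111010 (i.e. -4678).
  00111100010101
+ 10110110111010
= 11110011001111
Result 11110011001111: MSB = 1 → 15567 − 16384 = -817.
Addends (after negating the subtrahend) have opposite signs, so signed overflow cannot occur.

-817; no overflow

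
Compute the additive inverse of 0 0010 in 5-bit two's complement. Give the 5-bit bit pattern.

11110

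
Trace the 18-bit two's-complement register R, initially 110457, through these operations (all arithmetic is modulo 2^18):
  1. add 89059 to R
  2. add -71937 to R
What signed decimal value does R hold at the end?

127579

Start: R = 110457 = 011010111101111001.
R = 110457 + 89059 = 199516; wraps to -62628 = 110000101101011100
R = -62628 + (-71937) = -134565; wraps to 127579 = 011111001001011011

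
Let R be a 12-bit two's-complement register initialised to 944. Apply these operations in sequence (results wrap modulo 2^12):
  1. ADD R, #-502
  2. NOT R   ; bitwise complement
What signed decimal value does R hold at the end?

-443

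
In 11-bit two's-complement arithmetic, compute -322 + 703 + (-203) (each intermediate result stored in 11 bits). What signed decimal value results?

-322 + 703 = 381 (00101111101)
381 + (-203) = 178 (00010110010)

178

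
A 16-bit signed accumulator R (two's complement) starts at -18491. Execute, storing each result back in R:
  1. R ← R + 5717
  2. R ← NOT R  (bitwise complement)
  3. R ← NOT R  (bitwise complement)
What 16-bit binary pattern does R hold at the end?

1100111000011010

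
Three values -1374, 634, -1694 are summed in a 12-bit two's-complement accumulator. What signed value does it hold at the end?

1662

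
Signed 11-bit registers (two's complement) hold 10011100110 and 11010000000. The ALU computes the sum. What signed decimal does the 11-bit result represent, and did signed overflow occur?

870; overflow

10011100110 = -794 (signed)
11010000000 = -384 (signed)
  10011100110
+ 11010000000
= 01101100110  (discard carry-out 1)
Result 01101100110: MSB = 0 → value 870.
Both addends are negative but the stored result is non-negative: signed overflow. The true value -794 + (-384) = -1178 lies outside [-1024, 1023].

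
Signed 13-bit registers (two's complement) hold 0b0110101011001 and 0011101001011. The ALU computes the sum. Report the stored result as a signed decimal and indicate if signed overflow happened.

0b0110101011001 → 0110101011001 = 3417 (signed)
0011101001011 = 1867 (signed)
  0110101011001
+ 0011101001011
= 1010010100100
Result 1010010100100: MSB = 1 → 5284 − 8192 = -2908.
Both addends are non-negative but the stored result is negative: signed overflow. The true value 3417 + 1867 = 5284 lies outside [-4096, 4095].

-2908; overflow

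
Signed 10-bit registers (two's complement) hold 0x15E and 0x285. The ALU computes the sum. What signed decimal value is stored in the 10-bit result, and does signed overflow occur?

-29; no overflow

0x15E = 0101011110 = 350 (signed)
0x285 = 1010000101 = -379 (signed)
  0101011110
+ 1010000101
= 1111100011
Result 1111100011: MSB = 1 → 995 − 1024 = -29.
Addends have opposite signs, so signed overflow cannot occur.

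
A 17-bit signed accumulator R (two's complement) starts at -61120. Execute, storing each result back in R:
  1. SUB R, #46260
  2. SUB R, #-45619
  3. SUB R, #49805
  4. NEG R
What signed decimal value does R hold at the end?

-19506

Start: R = -61120 = 10001000101000000.
R = -61120 − 46260 = -107380; wraps to 23692 = 00101110010001100
R = 23692 − (-45619) = 69311; wraps to -61761 = 10000111010111111
R = -61761 − 49805 = -111566; wraps to 19506 = 00100110000110010
R = −(19506) = -19506 = 11011001111001110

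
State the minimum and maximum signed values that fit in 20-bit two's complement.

min = -524288, max = 524287

Minimum: −2^19 = -524288.
Maximum: 2^19 − 1 = 524287.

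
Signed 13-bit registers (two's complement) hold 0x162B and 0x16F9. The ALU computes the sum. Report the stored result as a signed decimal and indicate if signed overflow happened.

3364; overflow

0x162B = 1011000101011 = -2517 (signed)
0x16F9 = 1011011111001 = -2311 (signed)
  1011000101011
+ 1011011111001
= 0110100100100  (discard carry-out 1)
Result 0110100100100: MSB = 0 → value 3364.
Both addends are negative but the stored result is non-negative: signed overflow. The true value -2517 + (-2311) = -4828 lies outside [-4096, 4095].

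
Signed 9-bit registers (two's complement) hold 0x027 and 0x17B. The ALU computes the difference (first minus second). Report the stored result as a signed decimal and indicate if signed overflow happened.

172; no overflow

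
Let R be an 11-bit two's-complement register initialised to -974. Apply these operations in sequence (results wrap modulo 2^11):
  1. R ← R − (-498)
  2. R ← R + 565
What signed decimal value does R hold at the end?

Start: R = -974 = 10000110010.
R = -974 − (-498) = -476 = 11000100100
R = -476 + 565 = 89 = 00001011001

89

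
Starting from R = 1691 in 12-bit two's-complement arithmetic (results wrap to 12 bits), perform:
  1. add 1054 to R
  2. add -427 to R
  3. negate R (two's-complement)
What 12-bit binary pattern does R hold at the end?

011011110010

Start: R = 1691 = 011010011011.
R = 1691 + 1054 = 2745; wraps to -1351 = 101010111001
R = -1351 + (-427) = -1778 = 100100001110
R = −(-1778) = 1778 = 011011110010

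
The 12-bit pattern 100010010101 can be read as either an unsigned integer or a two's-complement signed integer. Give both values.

unsigned = 2197, signed = -1899

Unsigned: 100010010101 = 2197.
Signed: MSB=1 → 2197 − 4096 = -1899.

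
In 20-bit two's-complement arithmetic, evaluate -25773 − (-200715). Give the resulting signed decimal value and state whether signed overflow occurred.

-25773 → 11111001101101010011
-200715 → 11001110111111110101
Subtract via negate-and-add: invert 11001110111111110101 + 1 = 00110001000000001011 (i.e. 200715).
  11111001101101010011
+ 00110001000000001011
= 00101010101101011110  (discard carry-out 1)
Result 00101010101101011110: MSB = 0 → value 174942.
Addends (after negating the subtrahend) have opposite signs, so signed overflow cannot occur.

174942; no overflow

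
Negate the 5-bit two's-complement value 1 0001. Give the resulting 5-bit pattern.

01111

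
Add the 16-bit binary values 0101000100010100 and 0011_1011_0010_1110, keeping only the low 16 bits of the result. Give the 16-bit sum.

1000110001000010

  0101000100010100
+ 0011101100101110
= 1000110001000010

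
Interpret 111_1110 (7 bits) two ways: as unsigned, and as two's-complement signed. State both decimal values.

unsigned = 126, signed = -2

Unsigned: 1111110 = 126.
Signed: MSB=1 → 126 − 128 = -2.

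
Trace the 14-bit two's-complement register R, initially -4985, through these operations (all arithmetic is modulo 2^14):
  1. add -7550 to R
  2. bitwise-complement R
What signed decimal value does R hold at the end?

-3850

Start: R = -4985 = 10110010000111.
R = -4985 + (-7550) = -12535; wraps to 3849 = 00111100001001
R = NOT 00111100001001 = 11000011110110 = -3850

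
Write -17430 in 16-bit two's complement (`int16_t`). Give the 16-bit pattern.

1011101111101010

|-17430| = 17430 = 0100010000010110 in 16 bits.
Invert the bits: 1011101111101001. Add 1: 1011101111101010.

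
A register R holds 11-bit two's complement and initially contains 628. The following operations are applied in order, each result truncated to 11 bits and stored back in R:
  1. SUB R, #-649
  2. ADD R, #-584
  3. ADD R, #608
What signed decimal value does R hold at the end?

Start: R = 628 = 01001110100.
R = 628 − (-649) = 1277; wraps to -771 = 10011111101
R = -771 + (-584) = -1355; wraps to 693 = 01010110101
R = 693 + 608 = 1301; wraps to -747 = 10100010101

-747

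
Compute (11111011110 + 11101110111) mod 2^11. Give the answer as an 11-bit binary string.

  11111011110
+ 11101110111
= 11101010101  (discard carry-out 1)

11101010101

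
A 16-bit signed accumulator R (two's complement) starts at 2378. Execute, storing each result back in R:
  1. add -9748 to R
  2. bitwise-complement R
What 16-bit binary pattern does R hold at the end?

0001110011001001

Start: R = 2378 = 0000100101001010.
R = 2378 + (-9748) = -7370 = 1110001100110110
R = NOT 1110001100110110 = 0001110011001001 = 7369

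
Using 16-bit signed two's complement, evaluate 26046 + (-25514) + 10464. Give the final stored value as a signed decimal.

26046 + (-25514) = 532 (0000001000010100)
532 + 10464 = 10996 (0010101011110100)

10996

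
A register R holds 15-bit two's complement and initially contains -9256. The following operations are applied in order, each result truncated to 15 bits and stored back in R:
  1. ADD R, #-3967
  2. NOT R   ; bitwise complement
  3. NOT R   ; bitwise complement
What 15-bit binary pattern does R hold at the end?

Start: R = -9256 = 101101111011000.
R = -9256 + (-3967) = -13223 = 100110001011001
R = NOT 100110001011001 = 011001110100110 = 13222
R = NOT 011001110100110 = 100110001011001 = -13223

100110001011001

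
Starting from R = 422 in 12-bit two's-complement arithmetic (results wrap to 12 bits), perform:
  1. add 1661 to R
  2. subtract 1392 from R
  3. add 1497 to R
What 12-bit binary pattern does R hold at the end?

100010001100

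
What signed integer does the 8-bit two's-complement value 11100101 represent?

-27

MSB is 1, so the value is negative.
Unsigned reading: 229. Subtract 2^8 = 256: 229 − 256 = -27.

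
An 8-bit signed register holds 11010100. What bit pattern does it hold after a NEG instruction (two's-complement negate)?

Invert: 00101011. Add 1: 00101100.
Check: 11010100 = -44, 00101100 = 44.

00101100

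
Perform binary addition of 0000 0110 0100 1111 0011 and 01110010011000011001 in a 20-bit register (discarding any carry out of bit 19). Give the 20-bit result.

01111000101100001100

  00000110010011110011
+ 01110010011000011001
= 01111000101100001100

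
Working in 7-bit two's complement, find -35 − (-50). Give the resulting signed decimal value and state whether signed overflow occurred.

-35 → 1011101
-50 → 1001110
Subtract via negate-and-add: invert 1001110 + 1 = 0110010 (i.e. 50).
  1011101
+ 0110010
= 0001111  (discard carry-out 1)
Result 0001111: MSB = 0 → value 15.
Addends (after negating the subtrahend) have opposite signs, so signed overflow cannot occur.

15; no overflow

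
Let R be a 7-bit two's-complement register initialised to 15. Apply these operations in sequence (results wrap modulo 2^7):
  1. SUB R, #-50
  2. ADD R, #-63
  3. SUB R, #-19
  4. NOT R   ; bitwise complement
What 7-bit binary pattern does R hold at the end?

Start: R = 15 = 0001111.
R = 15 − (-50) = 65; wraps to -63 = 1000001
R = -63 + (-63) = -126; wraps to 2 = 0000010
R = 2 − (-19) = 21 = 0010101
R = NOT 0010101 = 1101010 = -22

1101010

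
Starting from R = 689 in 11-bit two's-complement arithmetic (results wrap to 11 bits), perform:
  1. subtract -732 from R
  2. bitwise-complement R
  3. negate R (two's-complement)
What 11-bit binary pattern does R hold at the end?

10110001110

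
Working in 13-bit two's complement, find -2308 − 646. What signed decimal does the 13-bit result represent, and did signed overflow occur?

-2954; no overflow

-2308 → 1011011111100
646 → 0001010000110
Subtract via negate-and-add: invert 0001010000110 + 1 = 1110101111010 (i.e. -646).
  1011011111100
+ 1110101111010
= 1010001110110  (discard carry-out 1)
Result 1010001110110: MSB = 1 → 5238 − 8192 = -2954.
Both addends (after negating the subtrahend) are negative and so is the stored result: no signed overflow.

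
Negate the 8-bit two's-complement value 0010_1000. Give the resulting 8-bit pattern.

11011000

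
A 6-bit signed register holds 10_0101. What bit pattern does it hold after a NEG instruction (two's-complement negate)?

011011

Invert: 011010. Add 1: 011011.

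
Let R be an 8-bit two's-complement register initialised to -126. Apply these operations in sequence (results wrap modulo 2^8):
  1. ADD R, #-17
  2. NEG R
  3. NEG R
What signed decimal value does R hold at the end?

Start: R = -126 = 10000010.
R = -126 + (-17) = -143; wraps to 113 = 01110001
R = −(113) = -113 = 10001111
R = −(-113) = 113 = 01110001

113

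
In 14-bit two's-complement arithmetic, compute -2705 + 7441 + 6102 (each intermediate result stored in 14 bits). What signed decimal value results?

-2705 + 7441 = 4736 (01001010000000)
4736 + 6102 = 10838 → wraps to -5546 (10101001010110)

-5546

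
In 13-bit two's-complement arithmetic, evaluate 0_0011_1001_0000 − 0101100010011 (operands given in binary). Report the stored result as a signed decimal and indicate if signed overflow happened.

-1923; no overflow

0_0011_1001_0000 → 0001110010000 = 912 (signed)
0101100010011 = 2835 (signed)
Subtract via negate-and-add: invert 0101100010011 + 1 = 1010011101101 (i.e. -2835).
  0001110010000
+ 1010011101101
= 1100001111101
Result 1100001111101: MSB = 1 → 6269 − 8192 = -1923.
Addends (after negating the subtrahend) have opposite signs, so signed overflow cannot occur.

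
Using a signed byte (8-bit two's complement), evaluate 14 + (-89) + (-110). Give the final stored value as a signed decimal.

14 + (-89) = -75 (10110101)
-75 + (-110) = -185 → wraps to 71 (01000111)

71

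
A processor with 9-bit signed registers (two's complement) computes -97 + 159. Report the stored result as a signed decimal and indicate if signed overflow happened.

62; no overflow

-97 → 110011111
159 → 010011111
  110011111
+ 010011111
= 000111110  (discard carry-out 1)
Result 000111110: MSB = 0 → value 62.
Addends have opposite signs, so signed overflow cannot occur.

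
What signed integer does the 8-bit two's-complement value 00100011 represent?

MSB is 0, so the value is non-negative: 00100011 = 35.

35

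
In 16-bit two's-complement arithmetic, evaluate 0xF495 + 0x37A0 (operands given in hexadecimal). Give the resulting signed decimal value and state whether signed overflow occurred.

0xF495 = 1111010010010101 = -2923 (signed)
0x37A0 = 0011011110100000 = 14240 (signed)
  1111010010010101
+ 0011011110100000
= 0010110000110101  (discard carry-out 1)
Result 0010110000110101: MSB = 0 → value 11317.
Addends have opposite signs, so signed overflow cannot occur.

11317; no overflow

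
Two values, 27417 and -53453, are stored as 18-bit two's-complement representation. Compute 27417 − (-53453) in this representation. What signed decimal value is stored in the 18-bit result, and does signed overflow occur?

27417 → 000110101100011001
-53453 → 110010111100110011
Subtract via negate-and-add: invert 110010111100110011 + 1 = 001101000011001101 (i.e. 53453).
  000110101100011001
+ 001101000011001101
= 010011101111100110
Result 010011101111100110: MSB = 0 → value 80870.
Both addends (after negating the subtrahend) are non-negative and so is the stored result: no signed overflow.

80870; no overflow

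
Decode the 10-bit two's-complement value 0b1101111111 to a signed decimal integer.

-129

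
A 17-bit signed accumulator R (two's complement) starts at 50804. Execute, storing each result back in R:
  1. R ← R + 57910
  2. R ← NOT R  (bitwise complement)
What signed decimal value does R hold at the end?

22357

Start: R = 50804 = 01100011001110100.
R = 50804 + 57910 = 108714; wraps to -22358 = 11010100010101010
R = NOT 11010100010101010 = 00101011101010101 = 22357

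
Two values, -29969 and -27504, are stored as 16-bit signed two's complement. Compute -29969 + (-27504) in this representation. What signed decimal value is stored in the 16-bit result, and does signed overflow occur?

8063; overflow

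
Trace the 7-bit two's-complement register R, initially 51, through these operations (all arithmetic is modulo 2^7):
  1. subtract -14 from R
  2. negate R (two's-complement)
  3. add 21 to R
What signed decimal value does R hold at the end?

-44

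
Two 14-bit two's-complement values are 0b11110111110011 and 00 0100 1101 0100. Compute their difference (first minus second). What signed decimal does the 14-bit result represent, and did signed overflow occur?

-1761; no overflow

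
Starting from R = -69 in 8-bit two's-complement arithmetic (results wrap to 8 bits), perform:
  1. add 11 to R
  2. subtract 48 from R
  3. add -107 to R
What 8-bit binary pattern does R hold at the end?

00101011

Start: R = -69 = 10111011.
R = -69 + 11 = -58 = 11000110
R = -58 − 48 = -106 = 10010110
R = -106 + (-107) = -213; wraps to 43 = 00101011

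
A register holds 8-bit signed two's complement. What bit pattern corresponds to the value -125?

10000011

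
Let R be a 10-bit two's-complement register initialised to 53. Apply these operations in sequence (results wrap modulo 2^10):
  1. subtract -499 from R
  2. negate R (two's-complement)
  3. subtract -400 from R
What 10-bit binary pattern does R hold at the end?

1101101000

Start: R = 53 = 0000110101.
R = 53 − (-499) = 552; wraps to -472 = 1000101000
R = −(-472) = 472 = 0111011000
R = 472 − (-400) = 872; wraps to -152 = 1101101000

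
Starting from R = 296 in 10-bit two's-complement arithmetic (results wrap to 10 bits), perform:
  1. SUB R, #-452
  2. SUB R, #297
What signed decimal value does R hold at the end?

451

Start: R = 296 = 0100101000.
R = 296 − (-452) = 748; wraps to -276 = 1011101100
R = -276 − 297 = -573; wraps to 451 = 0111000011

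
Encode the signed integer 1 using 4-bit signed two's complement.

1 is non-negative, so write it directly in 4 bits: 0001.

0001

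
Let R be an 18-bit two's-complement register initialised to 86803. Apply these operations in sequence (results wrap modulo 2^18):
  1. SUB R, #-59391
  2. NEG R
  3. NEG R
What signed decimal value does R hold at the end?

-115950

Start: R = 86803 = 010101001100010011.
R = 86803 − (-59391) = 146194; wraps to -115950 = 100011101100010010
R = −(-115950) = 115950 = 011100010011101110
R = −(115950) = -115950 = 100011101100010010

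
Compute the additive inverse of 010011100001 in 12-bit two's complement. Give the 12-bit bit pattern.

Invert: 101100011110. Add 1: 101100011111.
Check: 010011100001 = 1249, 101100011111 = -1249.

101100011111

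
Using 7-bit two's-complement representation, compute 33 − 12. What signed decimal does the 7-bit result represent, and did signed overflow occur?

33 → 0100001
12 → 0001100
Subtract via negate-and-add: invert 0001100 + 1 = 1110100 (i.e. -12).
  0100001
+ 1110100
= 0010101  (discard carry-out 1)
Result 0010101: MSB = 0 → value 21.
Addends (after negating the subtrahend) have opposite signs, so signed overflow cannot occur.

21; no overflow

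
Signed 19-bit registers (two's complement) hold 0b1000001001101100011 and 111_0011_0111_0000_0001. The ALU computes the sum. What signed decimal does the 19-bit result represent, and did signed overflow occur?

0b1000001001101100011 → 1000001001101100011 = -257181 (signed)
111_0011_0111_0000_0001 → 1110011011100000001 = -51455 (signed)
  1000001001101100011
+ 1110011011100000001
= 0110100101001100100  (discard carry-out 1)
Result 0110100101001100100: MSB = 0 → value 215652.
Both addends are negative but the stored result is non-negative: signed overflow. The true value -257181 + (-51455) = -308636 lies outside [-262144, 262143].

215652; overflow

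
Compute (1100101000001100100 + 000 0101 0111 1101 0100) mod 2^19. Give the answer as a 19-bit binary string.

1101010100000111000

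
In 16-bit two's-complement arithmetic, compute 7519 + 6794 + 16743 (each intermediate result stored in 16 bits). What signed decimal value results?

31056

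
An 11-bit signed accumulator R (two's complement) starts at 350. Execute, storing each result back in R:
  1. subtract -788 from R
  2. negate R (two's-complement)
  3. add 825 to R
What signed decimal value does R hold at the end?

Start: R = 350 = 00101011110.
R = 350 − (-788) = 1138; wraps to -910 = 10001110010
R = −(-910) = 910 = 01110001110
R = 910 + 825 = 1735; wraps to -313 = 11011000111

-313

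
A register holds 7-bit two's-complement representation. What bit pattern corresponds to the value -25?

|-25| = 25 = 0011001 in 7 bits.
Invert the bits: 1100110. Add 1: 1100111.
Check: 1100111 reads as 103 − 128 = -25.

1100111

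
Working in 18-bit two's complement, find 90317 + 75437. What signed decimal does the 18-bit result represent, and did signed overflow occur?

90317 → 010110000011001101
75437 → 010010011010101101
  010110000011001101
+ 010010011010101101
= 101000011101111010
Result 101000011101111010: MSB = 1 → 165754 − 262144 = -96390.
Both addends are non-negative but the stored result is negative: signed overflow. The true value 90317 + 75437 = 165754 lies outside [-131072, 131071].

-96390; overflow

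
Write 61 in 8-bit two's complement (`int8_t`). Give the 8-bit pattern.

61 is non-negative, so write it directly in 8 bits: 00111101.

00111101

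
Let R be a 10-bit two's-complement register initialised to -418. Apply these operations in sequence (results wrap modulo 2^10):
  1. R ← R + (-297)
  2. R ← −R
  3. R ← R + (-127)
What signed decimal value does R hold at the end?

-436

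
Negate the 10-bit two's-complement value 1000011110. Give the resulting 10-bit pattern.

0111100010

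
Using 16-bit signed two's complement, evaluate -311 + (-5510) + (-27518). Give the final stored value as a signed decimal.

-311 + (-5510) = -5821 (1110100101000011)
-5821 + (-27518) = -33339 → wraps to 32197 (0111110111000101)

32197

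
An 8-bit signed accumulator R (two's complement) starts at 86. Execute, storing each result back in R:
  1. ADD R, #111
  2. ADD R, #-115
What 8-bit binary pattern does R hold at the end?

01010010

Start: R = 86 = 01010110.
R = 86 + 111 = 197; wraps to -59 = 11000101
R = -59 + (-115) = -174; wraps to 82 = 01010010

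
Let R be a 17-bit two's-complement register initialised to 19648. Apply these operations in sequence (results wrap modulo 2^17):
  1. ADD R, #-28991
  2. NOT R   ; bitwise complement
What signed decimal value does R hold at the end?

9342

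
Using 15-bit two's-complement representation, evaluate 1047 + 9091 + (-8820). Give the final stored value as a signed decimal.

1318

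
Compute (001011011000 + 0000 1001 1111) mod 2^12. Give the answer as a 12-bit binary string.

001101110111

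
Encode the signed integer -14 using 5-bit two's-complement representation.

10010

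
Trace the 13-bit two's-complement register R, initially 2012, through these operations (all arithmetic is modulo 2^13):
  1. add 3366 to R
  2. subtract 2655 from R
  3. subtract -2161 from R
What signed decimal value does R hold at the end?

Start: R = 2012 = 0011111011100.
R = 2012 + 3366 = 5378; wraps to -2814 = 1010100000010
R = -2814 − 2655 = -5469; wraps to 2723 = 0101010100011
R = 2723 − (-2161) = 4884; wraps to -3308 = 1001100010100

-3308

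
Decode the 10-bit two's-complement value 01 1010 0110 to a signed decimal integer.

422

MSB is 0, so the value is non-negative: 0110100110 = 422.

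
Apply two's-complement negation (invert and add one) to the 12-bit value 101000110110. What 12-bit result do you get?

Invert: 010111001001. Add 1: 010111001010.

010111001010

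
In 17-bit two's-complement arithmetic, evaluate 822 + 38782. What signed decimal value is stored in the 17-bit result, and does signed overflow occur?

39604; no overflow

822 → 00000001100110110
38782 → 01001011101111110
  00000001100110110
+ 01001011101111110
= 01001101010110100
Result 01001101010110100: MSB = 0 → value 39604.
Both addends are non-negative and so is the stored result: no signed overflow.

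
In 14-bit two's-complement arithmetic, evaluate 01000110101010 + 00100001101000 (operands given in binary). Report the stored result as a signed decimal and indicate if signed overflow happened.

01000110101010 = 4522 (signed)
00100001101000 = 2152 (signed)
  01000110101010
+ 00100001101000
= 01101000010010
Result 01101000010010: MSB = 0 → value 6674.
Both addends are non-negative and so is the stored result: no signed overflow.

6674; no overflow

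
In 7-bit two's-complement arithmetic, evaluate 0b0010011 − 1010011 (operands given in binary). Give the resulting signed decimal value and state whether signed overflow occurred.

-64; overflow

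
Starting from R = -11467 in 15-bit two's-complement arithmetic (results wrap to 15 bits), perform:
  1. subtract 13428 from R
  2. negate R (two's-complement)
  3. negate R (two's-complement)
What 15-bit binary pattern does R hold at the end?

001111011000001

Start: R = -11467 = 101001100110101.
R = -11467 − 13428 = -24895; wraps to 7873 = 001111011000001
R = −(7873) = -7873 = 110000100111111
R = −(-7873) = 7873 = 001111011000001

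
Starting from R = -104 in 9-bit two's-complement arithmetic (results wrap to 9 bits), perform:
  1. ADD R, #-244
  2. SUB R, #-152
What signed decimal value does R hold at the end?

-196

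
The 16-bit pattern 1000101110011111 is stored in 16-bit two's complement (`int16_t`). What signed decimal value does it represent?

MSB is 1, so the value is negative.
Invert: 0111010001100000. Add 1: 0111010001100001 = 29793. So the value is −29793.

-29793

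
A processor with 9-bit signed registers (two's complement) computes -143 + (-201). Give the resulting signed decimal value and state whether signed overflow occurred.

-143 → 101110001
-201 → 100110111
  101110001
+ 100110111
= 010101000  (discard carry-out 1)
Result 010101000: MSB = 0 → value 168.
Both addends are negative but the stored result is non-negative: signed overflow. The true value -143 + (-201) = -344 lies outside [-256, 255].

168; overflow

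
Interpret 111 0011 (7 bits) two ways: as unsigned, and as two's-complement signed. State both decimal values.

Unsigned: 1110011 = 115.
Signed: MSB=1 → 115 − 128 = -13.

unsigned = 115, signed = -13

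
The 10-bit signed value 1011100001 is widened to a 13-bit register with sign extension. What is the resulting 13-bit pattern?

MSB of 1011100001 is 1; replicate it into the new high bits.
111|1011100001 → 1111011100001 (still -287).

1111011100001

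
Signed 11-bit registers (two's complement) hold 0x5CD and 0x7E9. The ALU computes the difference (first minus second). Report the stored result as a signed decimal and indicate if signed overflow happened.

0x5CD = 10111001101 = -563 (signed)
0x7E9 = 11111101001 = -23 (signed)
Subtract via negate-and-add: invert 11111101001 + 1 = 00000010111 (i.e. 23).
  10111001101
+ 00000010111
= 10111100100
Result 10111100100: MSB = 1 → 1508 − 2048 = -540.
Addends (after negating the subtrahend) have opposite signs, so signed overflow cannot occur.

-540; no overflow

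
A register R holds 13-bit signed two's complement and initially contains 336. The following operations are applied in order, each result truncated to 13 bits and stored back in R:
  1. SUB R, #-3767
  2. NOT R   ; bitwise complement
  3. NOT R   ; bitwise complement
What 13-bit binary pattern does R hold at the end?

1000000000111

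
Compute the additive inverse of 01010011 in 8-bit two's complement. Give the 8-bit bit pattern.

10101101

Invert: 10101100. Add 1: 10101101.
Check: 01010011 = 83, 10101101 = -83.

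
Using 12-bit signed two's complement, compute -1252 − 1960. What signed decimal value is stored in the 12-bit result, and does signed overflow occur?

-1252 → 101100011100
1960 → 011110101000
Subtract via negate-and-add: invert 011110101000 + 1 = 100001011000 (i.e. -1960).
  101100011100
+ 100001011000
= 001101110100  (discard carry-out 1)
Result 001101110100: MSB = 0 → value 884.
Both addends (after negating the subtrahend) are negative but the stored result is non-negative: signed overflow. The true value -1252 − 1960 = -3212 lies outside [-2048, 2047].

884; overflow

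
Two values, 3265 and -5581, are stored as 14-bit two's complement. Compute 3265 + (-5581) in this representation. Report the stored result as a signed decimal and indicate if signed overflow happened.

3265 → 00110011000001
-5581 → 10101000110011
  00110011000001
+ 10101000110011
= 11011011110100
Result 11011011110100: MSB = 1 → 14068 − 16384 = -2316.
Addends have opposite signs, so signed overflow cannot occur.

-2316; no overflow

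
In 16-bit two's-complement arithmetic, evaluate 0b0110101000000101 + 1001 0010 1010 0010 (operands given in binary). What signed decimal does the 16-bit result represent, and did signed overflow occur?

-857; no overflow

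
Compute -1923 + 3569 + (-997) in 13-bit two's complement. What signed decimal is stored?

649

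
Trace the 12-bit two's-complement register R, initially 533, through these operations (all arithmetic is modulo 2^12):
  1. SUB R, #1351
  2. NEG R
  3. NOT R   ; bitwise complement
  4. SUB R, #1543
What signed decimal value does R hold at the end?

1734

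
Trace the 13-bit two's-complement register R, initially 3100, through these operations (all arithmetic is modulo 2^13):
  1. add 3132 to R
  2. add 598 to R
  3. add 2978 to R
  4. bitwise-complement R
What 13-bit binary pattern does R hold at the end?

Start: R = 3100 = 0110000011100.
R = 3100 + 3132 = 6232; wraps to -1960 = 1100001011000
R = -1960 + 598 = -1362 = 1101010101110
R = -1362 + 2978 = 1616 = 0011001010000
R = NOT 0011001010000 = 1100110101111 = -1617

1100110101111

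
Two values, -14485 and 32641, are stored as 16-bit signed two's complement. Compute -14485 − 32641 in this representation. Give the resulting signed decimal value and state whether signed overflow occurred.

-14485 → 1100011101101011
32641 → 0111111110000001
Subtract via negate-and-add: invert 0111111110000001 + 1 = 1000000001111111 (i.e. -32641).
  1100011101101011
+ 1000000001111111
= 0100011111101010  (discard carry-out 1)
Result 0100011111101010: MSB = 0 → value 18410.
Both addends (after negating the subtrahend) are negative but the stored result is non-negative: signed overflow. The true value -14485 − 32641 = -47126 lies outside [-32768, 32767].

18410; overflow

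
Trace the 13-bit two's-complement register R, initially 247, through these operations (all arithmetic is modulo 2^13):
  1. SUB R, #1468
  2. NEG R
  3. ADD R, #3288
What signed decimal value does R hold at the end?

-3683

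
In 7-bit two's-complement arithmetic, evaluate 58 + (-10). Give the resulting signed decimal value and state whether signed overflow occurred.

48; no overflow

58 → 0111010
-10 → 1110110
  0111010
+ 1110110
= 0110000  (discard carry-out 1)
Result 0110000: MSB = 0 → value 48.
Addends have opposite signs, so signed overflow cannot occur.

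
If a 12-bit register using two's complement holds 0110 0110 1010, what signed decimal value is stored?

1642

MSB is 0, so the value is non-negative: 011001101010 = 1642.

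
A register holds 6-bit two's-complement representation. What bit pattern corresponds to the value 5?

5 is non-negative, so write it directly in 6 bits: 000101.

000101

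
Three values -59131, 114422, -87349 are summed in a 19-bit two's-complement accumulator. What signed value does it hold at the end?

-32058

-59131 + 114422 = 55291 (0001101011111111011)
55291 + (-87349) = -32058 (1111000001011000110)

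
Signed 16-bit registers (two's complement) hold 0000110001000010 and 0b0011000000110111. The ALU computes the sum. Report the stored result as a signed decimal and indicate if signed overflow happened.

15481; no overflow

0000110001000010 = 3138 (signed)
0b0011000000110111 → 0011000000110111 = 12343 (signed)
  0000110001000010
+ 0011000000110111
= 0011110001111001
Result 0011110001111001: MSB = 0 → value 15481.
Both addends are non-negative and so is the stored result: no signed overflow.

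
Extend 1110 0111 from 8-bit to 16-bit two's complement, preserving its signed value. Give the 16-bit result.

MSB of 11100111 is 1; replicate it into the new high bits.
11111111|11100111 → 1111111111100111 (still -25).

1111111111100111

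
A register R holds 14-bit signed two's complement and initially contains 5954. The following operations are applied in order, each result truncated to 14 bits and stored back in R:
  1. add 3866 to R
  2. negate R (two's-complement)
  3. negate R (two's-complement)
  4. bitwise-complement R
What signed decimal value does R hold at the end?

6563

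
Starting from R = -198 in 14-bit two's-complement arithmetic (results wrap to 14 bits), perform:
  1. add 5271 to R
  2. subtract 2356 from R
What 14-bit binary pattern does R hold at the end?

00101010011101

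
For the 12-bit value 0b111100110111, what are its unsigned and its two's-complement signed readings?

Unsigned: 111100110111 = 3895.
Signed: MSB=1 → 3895 − 4096 = -201.

unsigned = 3895, signed = -201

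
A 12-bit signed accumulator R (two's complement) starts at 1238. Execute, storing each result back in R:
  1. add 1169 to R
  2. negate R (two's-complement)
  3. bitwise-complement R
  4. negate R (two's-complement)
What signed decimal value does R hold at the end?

1690

Start: R = 1238 = 010011010110.
R = 1238 + 1169 = 2407; wraps to -1689 = 100101100111
R = −(-1689) = 1689 = 011010011001
R = NOT 011010011001 = 100101100110 = -1690
R = −(-1690) = 1690 = 011010011010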